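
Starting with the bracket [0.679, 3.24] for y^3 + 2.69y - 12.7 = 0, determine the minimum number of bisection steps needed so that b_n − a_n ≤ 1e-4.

15

Initial width b − a = 3.24 − 0.679 = 2.561000.
After n steps the width is (b−a)/2^n; need (b−a)/2^n ≤ 1e-4.
So n ≥ log₂(2.561000/1e-4) = log₂(25610.0000) ≈ 14.6444.
Hence n = 15.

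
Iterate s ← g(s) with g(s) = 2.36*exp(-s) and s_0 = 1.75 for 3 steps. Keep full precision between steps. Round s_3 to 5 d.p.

0.49293

s_1 = g(1.750000) = 0.410107
s_2 = g(0.410107) = 1.566048
s_3 = g(1.566048) = 0.492931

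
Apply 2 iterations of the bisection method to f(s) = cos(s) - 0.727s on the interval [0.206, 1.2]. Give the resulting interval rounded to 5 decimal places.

[0.70300, 0.95150]

f(0.206000) = 0.829095, f(1.200000) = -0.510042 (opposite signs)
step 1: m = 0.703000, f(m) = 0.251825 > 0 → root in [0.703000, 1.200000]
step 2: m = 0.951500, f(m) = -0.111278 < 0 → root in [0.703000, 0.951500]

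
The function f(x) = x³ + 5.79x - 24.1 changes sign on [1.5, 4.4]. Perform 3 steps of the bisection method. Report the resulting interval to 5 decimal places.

[2.22500, 2.58750]

f(1.500000) = -12.040000, f(4.400000) = 86.560000 (opposite signs)
step 1: m = 2.950000, f(m) = 18.652875 > 0 → root in [1.500000, 2.950000]
step 2: m = 2.225000, f(m) = -0.202109 < 0 → root in [2.225000, 2.950000]
step 3: m = 2.587500, f(m) = 8.205342 > 0 → root in [2.225000, 2.587500]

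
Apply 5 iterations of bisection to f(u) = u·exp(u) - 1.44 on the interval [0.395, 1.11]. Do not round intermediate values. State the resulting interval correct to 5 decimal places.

f(0.395000) = -0.853668, f(1.110000) = 1.928138 (opposite signs)
step 1: m = 0.752500, f(m) = 0.157030 > 0 → root in [0.395000, 0.752500]
step 2: m = 0.573750, f(m) = -0.421645 < 0 → root in [0.573750, 0.752500]
step 3: m = 0.663125, f(m) = -0.152975 < 0 → root in [0.663125, 0.752500]
step 4: m = 0.707812, f(m) = -0.003461 < 0 → root in [0.707812, 0.752500]
step 5: m = 0.730156, f(m) = 0.075370 > 0 → root in [0.707812, 0.730156]

[0.70781, 0.73016]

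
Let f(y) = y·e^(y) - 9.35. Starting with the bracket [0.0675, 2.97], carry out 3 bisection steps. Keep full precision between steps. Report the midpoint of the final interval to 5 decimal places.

1.70016

f(0.067500) = -9.277786, f(2.970000) = 48.541001 (opposite signs)
step 1: m = 1.518750, f(m) = -2.414608 < 0 → root in [1.518750, 2.970000]
step 2: m = 2.244375, f(m) = 11.824594 > 0 → root in [1.518750, 2.244375]
step 3: m = 1.881563, f(m) = 3.000111 > 0 → root in [1.518750, 1.881563]
Midpoint of [1.518750, 1.881563] = 1.700156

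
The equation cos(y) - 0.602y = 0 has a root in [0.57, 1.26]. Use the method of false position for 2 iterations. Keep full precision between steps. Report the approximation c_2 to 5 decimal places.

f(0.570000) = 0.498761, f(1.260000) = -0.452703
step 1: c = 0.931701, f(c) = 0.035586 > 0 → new bracket [0.931701, 1.260000]
step 2: c = 0.955627, f(c) = 0.001810 > 0 → new bracket [0.955627, 1.260000]

0.95563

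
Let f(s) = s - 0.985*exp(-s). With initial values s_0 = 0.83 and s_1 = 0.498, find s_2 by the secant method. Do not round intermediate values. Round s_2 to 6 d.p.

Secant update: s_(k+1) = s_k − f(s_k)·(s_k − s_(k-1))/(f(s_k) − f(s_(k-1))).
f(s_0) = 0.400491, f(s_1) = -0.100629
s_2 = 0.498000 - (-0.100629)·(0.498000 - 0.830000)/(-0.100629 - (0.400491)) = 0.564668; f(s_2) = 0.004648

0.564668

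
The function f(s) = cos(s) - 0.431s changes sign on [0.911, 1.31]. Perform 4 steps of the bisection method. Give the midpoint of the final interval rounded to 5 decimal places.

f(0.911000) = 0.220315, f(1.310000) = -0.306760 (opposite signs)
step 1: m = 1.110500, f(m) = -0.034412 < 0 → root in [0.911000, 1.110500]
step 2: m = 1.010750, f(m) = 0.095592 > 0 → root in [1.010750, 1.110500]
step 3: m = 1.060625, f(m) = 0.031197 > 0 → root in [1.060625, 1.110500]
step 4: m = 1.085562, f(m) = -0.001462 < 0 → root in [1.060625, 1.085562]
Midpoint of [1.060625, 1.085562] = 1.073094

1.07309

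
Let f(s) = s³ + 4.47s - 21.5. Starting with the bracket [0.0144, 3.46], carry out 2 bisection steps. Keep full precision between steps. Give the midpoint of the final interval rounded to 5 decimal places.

f(0.014400) = -21.435629, f(3.460000) = 35.387936 (opposite signs)
step 1: m = 1.737200, f(m) = -8.492083 < 0 → root in [1.737200, 3.460000]
step 2: m = 2.598600, f(m) = 7.663365 > 0 → root in [1.737200, 2.598600]
Midpoint of [1.737200, 2.598600] = 2.167900

2.16790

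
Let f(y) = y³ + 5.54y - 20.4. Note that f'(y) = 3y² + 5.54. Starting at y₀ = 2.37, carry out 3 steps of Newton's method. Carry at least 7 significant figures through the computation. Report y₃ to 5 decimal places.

2.07339

y_0 = 2.370000: f = 6.041853, f' = 22.390700 → y_1 = 2.370000 - (6.041853)/(22.390700) = 2.100162
y_1 = 2.100162: f = 0.498048, f' = 18.772046 → y_2 = 2.100162 - (0.498048)/(18.772046) = 2.073631
y_2 = 2.073631: f = 0.004416, f' = 18.439837 → y_3 = 2.073631 - (0.004416)/(18.439837) = 2.073392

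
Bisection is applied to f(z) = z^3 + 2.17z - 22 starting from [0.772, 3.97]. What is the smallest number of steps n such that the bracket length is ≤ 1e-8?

Initial width b − a = 3.97 − 0.772 = 3.198000.
After n steps the width is (b−a)/2^n; need (b−a)/2^n ≤ 1e-8.
So n ≥ log₂(3.198000/1e-8) = log₂(319800000.0000) ≈ 28.2526.
Hence n = 29.

29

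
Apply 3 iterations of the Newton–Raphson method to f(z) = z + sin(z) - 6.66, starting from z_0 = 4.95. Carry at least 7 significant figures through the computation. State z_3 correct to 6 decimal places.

6.471969

f'(z) = 1 + cos(z)
z_0 = 4.950000: f = -2.681903, f' = 1.235381 → z_1 = 4.950000 - (-2.681903)/(1.235381) = 7.120911
z_1 = 7.120911: f = 1.204034, f' = 1.669155 → z_2 = 7.120911 - (1.204034)/(1.669155) = 6.399567
z_2 = 6.399567: f = -0.144313, f' = 1.993235 → z_3 = 6.399567 - (-0.144313)/(1.993235) = 6.471969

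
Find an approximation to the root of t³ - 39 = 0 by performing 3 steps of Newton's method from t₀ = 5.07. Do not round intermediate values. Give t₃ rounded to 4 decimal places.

f'(t) = 3t²
t_0 = 5.070000: f = 91.323843, f' = 77.114700 → t_1 = 5.070000 - (91.323843)/(77.114700) = 3.885740
t_1 = 3.885740: f = 19.670699, f' = 45.296930 → t_2 = 3.885740 - (19.670699)/(45.296930) = 3.451479
t_2 = 3.451479: f = 2.116457, f' = 35.738121 → t_3 = 3.451479 - (2.116457)/(35.738121) = 3.392258

3.3923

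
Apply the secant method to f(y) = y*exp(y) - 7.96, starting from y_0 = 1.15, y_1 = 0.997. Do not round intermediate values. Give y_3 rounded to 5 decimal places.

f(y_0) = -4.328078, f(y_1) = -5.257991
y_2 = 0.997000 - (-5.257991)·(0.997000 - 1.150000)/(-5.257991 - (-4.328078)) = 1.862105; f(y_2) = 4.026883
y_3 = 1.862105 - (4.026883)·(1.862105 - 0.997000)/(4.026883 - (-5.257991)) = 1.486906; f(y_3) = -1.382837

1.48691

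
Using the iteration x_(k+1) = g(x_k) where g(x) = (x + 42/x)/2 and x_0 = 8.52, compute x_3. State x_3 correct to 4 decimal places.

6.4807

x_1 = g(8.520000) = 6.724789
x_2 = g(6.724789) = 6.485169
x_3 = g(6.485169) = 6.480742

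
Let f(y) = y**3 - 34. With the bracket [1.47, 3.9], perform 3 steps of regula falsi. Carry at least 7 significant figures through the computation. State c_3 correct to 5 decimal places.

3.22436

False-position update: c = (a·f(b) − b·f(a))/(f(b) − f(a)); replace the endpoint whose sign matches f(c).
f(1.470000) = -30.823477, f(3.900000) = 25.319000
step 1: c = 2.804124, f(c) = -11.950851 < 0 → new bracket [2.804124, 3.900000]
step 2: c = 3.155525, f(c) = -2.579372 < 0 → new bracket [3.155525, 3.900000]
step 3: c = 3.224356, f(c) = -0.478070 < 0 → new bracket [3.224356, 3.900000]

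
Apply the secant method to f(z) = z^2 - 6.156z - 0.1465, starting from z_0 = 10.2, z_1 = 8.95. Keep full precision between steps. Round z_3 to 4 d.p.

f(z_0) = 41.102300, f(z_1) = 24.859800
z_2 = 8.950000 - (24.859800)·(8.950000 - 10.200000)/(24.859800 - (41.102300)) = 7.036825; f(z_2) = 6.051709
z_3 = 7.036825 - (6.051709)·(7.036825 - 8.950000)/(6.051709 - (24.859800)) = 6.421240; f(z_3) = 1.556667

6.4212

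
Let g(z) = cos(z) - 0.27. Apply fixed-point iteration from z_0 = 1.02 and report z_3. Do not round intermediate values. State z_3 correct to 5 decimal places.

z_1 = g(1.020000) = 0.253366
z_2 = g(0.253366) = 0.698074
z_3 = g(0.698074) = 0.496081

0.49608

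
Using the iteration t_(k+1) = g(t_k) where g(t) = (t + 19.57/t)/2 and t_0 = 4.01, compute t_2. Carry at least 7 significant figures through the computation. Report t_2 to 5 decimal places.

4.42385

t_1 = g(4.010000) = 4.445150
t_2 = g(4.445150) = 4.423851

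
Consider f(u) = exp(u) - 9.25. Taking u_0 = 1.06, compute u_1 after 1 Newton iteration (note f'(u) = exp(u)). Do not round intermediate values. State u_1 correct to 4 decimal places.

u_0 = 1.060000: f = -6.363629, f' = 2.886371 → u_1 = 1.060000 - (-6.363629)/(2.886371) = 3.264716

3.2647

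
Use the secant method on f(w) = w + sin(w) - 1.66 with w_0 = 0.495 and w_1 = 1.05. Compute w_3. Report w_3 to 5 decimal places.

0.88509

f(w_0) = -0.689968, f(w_1) = 0.257423
w_2 = 1.050000 - (0.257423)·(1.050000 - 0.495000)/(0.257423 - (-0.689968)) = 0.899197; f(w_2) = 0.022024
w_3 = 0.899197 - (0.022024)·(0.899197 - 1.050000)/(0.022024 - (0.257423)) = 0.885088; f(w_3) = -0.000942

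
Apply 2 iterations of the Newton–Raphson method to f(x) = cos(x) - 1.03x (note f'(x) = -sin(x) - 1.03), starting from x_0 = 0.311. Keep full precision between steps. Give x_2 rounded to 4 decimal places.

0.7267

Newton update: x ← x − f(x)/f'(x).
x_0 = 0.311000: f = 0.631698, f' = -1.336011 → x_1 = 0.311000 - (0.631698)/(-1.336011) = 0.783824
x_1 = 0.783824: f = -0.099120, f' = -1.735993 → x_2 = 0.783824 - (-0.099120)/(-1.735993) = 0.726727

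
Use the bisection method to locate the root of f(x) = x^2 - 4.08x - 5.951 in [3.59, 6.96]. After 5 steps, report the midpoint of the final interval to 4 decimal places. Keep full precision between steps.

5.2223

f(3.590000) = -7.710100, f(6.960000) = 14.093800 (opposite signs)
step 1: m = 5.275000, f(m) = 0.352625 > 0 → root in [3.590000, 5.275000]
step 2: m = 4.432500, f(m) = -4.388544 < 0 → root in [4.432500, 5.275000]
step 3: m = 4.853750, f(m) = -2.195411 < 0 → root in [4.853750, 5.275000]
step 4: m = 5.064375, f(m) = -0.965756 < 0 → root in [5.064375, 5.275000]
step 5: m = 5.169688, f(m) = -0.317656 < 0 → root in [5.169688, 5.275000]
Midpoint of [5.169688, 5.275000] = 5.222344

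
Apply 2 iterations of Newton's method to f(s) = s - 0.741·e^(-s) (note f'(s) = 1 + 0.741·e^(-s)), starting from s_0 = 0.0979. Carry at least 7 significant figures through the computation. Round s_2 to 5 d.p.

Newton update: s ← s − f(s)/f'(s).
s_0 = 0.097900: f = -0.573994, f' = 1.671894 → s_1 = 0.097900 - (-0.573994)/(1.671894) = 0.441220
s_1 = 0.441220: f = -0.035430, f' = 1.476649 → s_2 = 0.441220 - (-0.035430)/(1.476649) = 0.465213

0.46521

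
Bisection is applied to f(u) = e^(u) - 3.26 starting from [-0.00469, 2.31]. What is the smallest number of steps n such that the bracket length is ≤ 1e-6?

Initial width b − a = 2.31 − -0.00469 = 2.314690.
After n steps the width is (b−a)/2^n; need (b−a)/2^n ≤ 1e-6.
So n ≥ log₂(2.314690/1e-6) = log₂(2314690.0000) ≈ 21.1424.
Hence n = 22.

22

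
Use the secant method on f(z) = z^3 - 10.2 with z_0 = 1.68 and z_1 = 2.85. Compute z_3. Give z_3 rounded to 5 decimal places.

f(z_0) = -5.458368, f(z_1) = 12.949125
z_2 = 2.850000 - (12.949125)·(2.850000 - 1.680000)/(12.949125 - (-5.458368)) = 2.026940; f(z_2) = -1.872349
z_3 = 2.026940 - (-1.872349)·(2.026940 - 2.850000)/(-1.872349 - (12.949125)) = 2.130914; f(z_3) = -0.523954

2.13091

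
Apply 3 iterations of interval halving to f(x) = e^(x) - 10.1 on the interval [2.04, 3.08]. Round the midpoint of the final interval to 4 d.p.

f(2.040000) = -2.409391, f(3.080000) = 11.658402 (opposite signs)
step 1: m = 2.560000, f(m) = 2.835817 > 0 → root in [2.040000, 2.560000]
step 2: m = 2.300000, f(m) = -0.125818 < 0 → root in [2.300000, 2.560000]
step 3: m = 2.430000, f(m) = 1.258882 > 0 → root in [2.300000, 2.430000]
Midpoint of [2.300000, 2.430000] = 2.365000

2.3650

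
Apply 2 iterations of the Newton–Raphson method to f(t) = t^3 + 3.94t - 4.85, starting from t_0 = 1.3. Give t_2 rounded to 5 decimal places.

0.98761

Newton update: t ← t − f(t)/f'(t).
f'(t) = 3t^2 + 3.94
t_0 = 1.300000: f = 2.469000, f' = 9.010000 → t_1 = 1.300000 - (2.469000)/(9.010000) = 1.025971
t_1 = 1.025971: f = 0.272281, f' = 7.097850 → t_2 = 1.025971 - (0.272281)/(7.097850) = 0.987610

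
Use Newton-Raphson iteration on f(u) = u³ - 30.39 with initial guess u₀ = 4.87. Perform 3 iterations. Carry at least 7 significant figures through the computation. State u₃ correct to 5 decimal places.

f'(u) = 3u²
u_0 = 4.870000: f = 85.111303, f' = 71.150700 → u_1 = 4.870000 - (85.111303)/(71.150700) = 3.673788
u_1 = 3.673788: f = 19.194092, f' = 40.490160 → u_2 = 3.673788 - (19.194092)/(40.490160) = 3.199745
u_2 = 3.199745: f = 2.370164, f' = 30.715102 → u_3 = 3.199745 - (2.370164)/(30.715102) = 3.122579

3.12258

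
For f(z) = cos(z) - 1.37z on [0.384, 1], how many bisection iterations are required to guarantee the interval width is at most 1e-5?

Initial width b − a = 1 − 0.384 = 0.616000.
After n steps the width is (b−a)/2^n; need (b−a)/2^n ≤ 1e-5.
So n ≥ log₂(0.616000/1e-5) = log₂(61600.0000) ≈ 15.9106.
Hence n = 16.

16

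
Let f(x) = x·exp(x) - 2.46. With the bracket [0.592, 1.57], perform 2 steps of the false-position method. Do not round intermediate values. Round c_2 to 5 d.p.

0.89153

False-position update: c = (a·f(b) − b·f(a))/(f(b) − f(a)); replace the endpoint whose sign matches f(c).
f(0.592000) = -1.389901, f(1.570000) = 5.086438
step 1: c = 0.801891, f(c) = -0.671982 < 0 → new bracket [0.801891, 1.570000]
step 2: c = 0.891526, f(c) = -0.285705 < 0 → new bracket [0.891526, 1.570000]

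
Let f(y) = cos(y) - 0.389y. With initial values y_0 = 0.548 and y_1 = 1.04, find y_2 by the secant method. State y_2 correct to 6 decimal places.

1.132841

f(y_0) = 0.640396, f(y_1) = 0.101660
y_2 = 1.040000 - (0.101660)·(1.040000 - 0.548000)/(0.101660 - (0.640396)) = 1.132841; f(y_2) = -0.016587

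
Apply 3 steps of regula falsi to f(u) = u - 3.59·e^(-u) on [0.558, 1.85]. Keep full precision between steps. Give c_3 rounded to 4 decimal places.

f(0.558000) = -1.496746, f(1.850000) = 1.285519
step 1: c = 1.253044, f(c) = 0.227618 > 0 → new bracket [0.558000, 1.253044]
step 2: c = 1.161297, f(c) = 0.037341 > 0 → new bracket [0.558000, 1.161297]
step 3: c = 1.146613, f(c) = 0.006029 > 0 → new bracket [0.558000, 1.146613]

1.1466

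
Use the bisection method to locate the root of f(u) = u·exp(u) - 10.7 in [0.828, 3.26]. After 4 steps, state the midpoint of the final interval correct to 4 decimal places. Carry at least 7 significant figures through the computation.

f(0.828000) = -8.804926, f(3.260000) = 74.221491 (opposite signs)
step 1: m = 2.044000, f(m) = 5.082610 > 0 → root in [0.828000, 2.044000]
step 2: m = 1.436000, f(m) = -4.663276 < 0 → root in [1.436000, 2.044000]
step 3: m = 1.740000, f(m) = -0.786622 < 0 → root in [1.740000, 2.044000]
step 4: m = 1.892000, f(m) = 1.848918 > 0 → root in [1.740000, 1.892000]
Midpoint of [1.740000, 1.892000] = 1.816000

1.8160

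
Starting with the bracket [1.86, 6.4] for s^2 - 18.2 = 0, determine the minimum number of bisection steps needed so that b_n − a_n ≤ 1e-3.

Initial width b − a = 6.4 − 1.86 = 4.540000.
After n steps the width is (b−a)/2^n; need (b−a)/2^n ≤ 1e-3.
So n ≥ log₂(4.540000/1e-3) = log₂(4540.0000) ≈ 12.1485.
Hence n = 13.

13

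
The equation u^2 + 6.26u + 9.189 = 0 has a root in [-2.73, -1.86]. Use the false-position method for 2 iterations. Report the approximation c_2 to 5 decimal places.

f(-2.730000) = -0.447900, f(-1.860000) = 1.005000
step 1: c = -2.461796, f(c) = -0.161404 < 0 → new bracket [-2.461796, -1.860000]
step 2: c = -2.378521, f(c) = -0.043180 < 0 → new bracket [-2.378521, -1.860000]

-2.37852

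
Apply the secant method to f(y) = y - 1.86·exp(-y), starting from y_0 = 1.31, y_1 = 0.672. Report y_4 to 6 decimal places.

0.819560

f(y_0) = 0.808135, f(y_1) = -0.277876
y_2 = 0.672000 - (-0.277876)·(0.672000 - 1.310000)/(-0.277876 - (0.808135)) = 0.835244; f(y_2) = 0.028435
y_3 = 0.835244 - (0.028435)·(0.835244 - 0.672000)/(0.028435 - (-0.277876)) = 0.820090; f(y_3) = 0.000961
y_4 = 0.820090 - (0.000961)·(0.820090 - 0.835244)/(0.000961 - (0.028435)) = 0.819560; f(y_4) = -0.000003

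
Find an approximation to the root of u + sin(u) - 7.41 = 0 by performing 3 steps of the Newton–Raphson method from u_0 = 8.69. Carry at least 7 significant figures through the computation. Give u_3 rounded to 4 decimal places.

f'(u) = 1 + cos(u)
u_0 = 8.690000: f = 1.950422, f' = 0.258020 → u_1 = 8.690000 - (1.950422)/(0.258020) = 1.130820
u_1 = 1.130820: f = -5.374418, f' = 1.425918 → u_2 = 1.130820 - (-5.374418)/(1.425918) = 4.899913
u_2 = 4.899913: f = -3.492556, f' = 1.186427 → u_3 = 4.899913 - (-3.492556)/(1.186427) = 7.843672

7.8437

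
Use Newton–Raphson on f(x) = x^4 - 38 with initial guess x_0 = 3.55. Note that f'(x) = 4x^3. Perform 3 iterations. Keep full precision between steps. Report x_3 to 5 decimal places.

2.48590

x_0 = 3.550000: f = 120.823006, f' = 178.955500 → x_1 = 3.550000 - (120.823006)/(178.955500) = 2.874843
x_1 = 2.874843: f = 30.305662, f' = 95.039145 → x_2 = 2.874843 - (30.305662)/(95.039145) = 2.555968
x_2 = 2.555968: f = 4.679710, f' = 66.792252 → x_3 = 2.555968 - (4.679710)/(66.792252) = 2.485904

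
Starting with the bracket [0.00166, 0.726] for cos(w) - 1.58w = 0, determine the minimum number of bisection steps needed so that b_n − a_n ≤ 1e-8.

27

Initial width b − a = 0.726 − 0.00166 = 0.724340.
After n steps the width is (b−a)/2^n; need (b−a)/2^n ≤ 1e-8.
So n ≥ log₂(0.724340/1e-8) = log₂(72434000.0000) ≈ 26.1102.
Hence n = 27.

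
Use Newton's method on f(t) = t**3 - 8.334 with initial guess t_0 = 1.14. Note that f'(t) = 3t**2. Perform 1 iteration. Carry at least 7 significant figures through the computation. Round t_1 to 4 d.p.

t_0 = 1.140000: f = -6.852456, f' = 3.898800 → t_1 = 1.140000 - (-6.852456)/(3.898800) = 2.897581

2.8976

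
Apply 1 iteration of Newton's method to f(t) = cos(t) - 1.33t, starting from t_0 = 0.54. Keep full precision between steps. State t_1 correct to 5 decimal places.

0.61565

f'(t) = -sin(t) - 1.33
t_0 = 0.540000: f = 0.139509, f' = -1.844136 → t_1 = 0.540000 - (0.139509)/(-1.844136) = 0.615650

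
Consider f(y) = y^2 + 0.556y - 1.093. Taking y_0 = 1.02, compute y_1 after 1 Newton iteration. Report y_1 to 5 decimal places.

f'(y) = 2y + 0.556
y_0 = 1.020000: f = 0.514520, f' = 2.596000 → y_1 = 1.020000 - (0.514520)/(2.596000) = 0.821803

0.82180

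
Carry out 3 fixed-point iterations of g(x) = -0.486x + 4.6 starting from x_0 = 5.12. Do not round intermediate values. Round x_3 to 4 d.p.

x_1 = g(5.120000) = 2.111680
x_2 = g(2.111680) = 3.573724
x_3 = g(3.573724) = 2.863170

2.8632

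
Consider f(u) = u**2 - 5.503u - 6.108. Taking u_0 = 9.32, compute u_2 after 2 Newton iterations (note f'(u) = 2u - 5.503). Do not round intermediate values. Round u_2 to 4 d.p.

u_0 = 9.320000: f = 29.466440, f' = 13.137000 → u_1 = 9.320000 - (29.466440)/(13.137000) = 7.076989
u_1 = 7.076989: f = 5.031100, f' = 8.650977 → u_2 = 7.076989 - (5.031100)/(8.650977) = 6.495424

6.4954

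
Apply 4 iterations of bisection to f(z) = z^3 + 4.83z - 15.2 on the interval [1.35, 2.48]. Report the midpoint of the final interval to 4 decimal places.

f(1.350000) = -6.219125, f(2.480000) = 12.031392 (opposite signs)
step 1: m = 1.915000, f(m) = 1.072186 > 0 → root in [1.350000, 1.915000]
step 2: m = 1.632500, f(m) = -2.964321 < 0 → root in [1.632500, 1.915000]
step 3: m = 1.773750, f(m) = -1.052235 < 0 → root in [1.773750, 1.915000]
step 4: m = 1.844375, f(m) = -0.017623 < 0 → root in [1.844375, 1.915000]
Midpoint of [1.844375, 1.915000] = 1.879688

1.8797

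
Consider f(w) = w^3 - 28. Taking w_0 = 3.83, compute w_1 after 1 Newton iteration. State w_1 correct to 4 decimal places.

3.1896

Newton update: w ← w − f(w)/f'(w).
f'(w) = 3w^2
w_0 = 3.830000: f = 28.181887, f' = 44.006700 → w_1 = 3.830000 - (28.181887)/(44.006700) = 3.189600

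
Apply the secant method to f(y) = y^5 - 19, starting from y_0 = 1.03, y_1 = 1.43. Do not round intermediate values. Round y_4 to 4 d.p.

1.6748

Secant update: y_(k+1) = y_k − f(y_k)·(y_k − y_(k-1))/(f(y_k) − f(y_(k-1))).
f(y_0) = -17.840726, f(y_1) = -13.020289
y_2 = 1.430000 - (-13.020289)·(1.430000 - 1.030000)/(-13.020289 - (-17.840726)) = 2.510424; f(y_2) = 80.709237
y_3 = 2.510424 - (80.709237)·(2.510424 - 1.430000)/(80.709237 - (-13.020289)) = 1.580085; f(y_3) = -9.150758
y_4 = 1.580085 - (-9.150758)·(1.580085 - 2.510424)/(-9.150758 - (80.709237)) = 1.674825; f(y_4) = -5.822069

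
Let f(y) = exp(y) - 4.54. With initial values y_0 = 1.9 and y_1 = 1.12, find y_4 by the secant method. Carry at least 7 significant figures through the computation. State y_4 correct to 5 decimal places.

f(y_0) = 2.145894, f(y_1) = -1.475146
y_2 = 1.120000 - (-1.475146)·(1.120000 - 1.900000)/(-1.475146 - (2.145894)) = 1.437758; f(y_2) = -0.328757
y_3 = 1.437758 - (-0.328757)·(1.437758 - 1.120000)/(-0.328757 - (-1.475146)) = 1.528883; f(y_3) = 0.073022
y_4 = 1.528883 - (0.073022)·(1.528883 - 1.437758)/(0.073022 - (-0.328757)) = 1.512321; f(y_4) = -0.002748

1.51232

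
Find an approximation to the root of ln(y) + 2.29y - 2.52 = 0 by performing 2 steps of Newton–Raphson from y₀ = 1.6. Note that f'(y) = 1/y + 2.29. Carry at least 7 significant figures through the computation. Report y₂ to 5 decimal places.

1.07055

Newton update: y ← y − f(y)/f'(y).
y_0 = 1.600000: f = 1.614004, f' = 2.915000 → y_1 = 1.600000 - (1.614004)/(2.915000) = 1.046311
y_1 = 1.046311: f = -0.078677, f' = 3.245739 → y_2 = 1.046311 - (-0.078677)/(3.245739) = 1.070551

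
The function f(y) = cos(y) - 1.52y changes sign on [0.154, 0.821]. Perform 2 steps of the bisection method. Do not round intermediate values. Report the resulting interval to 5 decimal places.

f(0.154000) = 0.754085, f(0.821000) = -0.566430 (opposite signs)
step 1: m = 0.487500, f(m) = 0.142507 > 0 → root in [0.487500, 0.821000]
step 2: m = 0.654250, f(m) = -0.200955 < 0 → root in [0.487500, 0.654250]

[0.48750, 0.65425]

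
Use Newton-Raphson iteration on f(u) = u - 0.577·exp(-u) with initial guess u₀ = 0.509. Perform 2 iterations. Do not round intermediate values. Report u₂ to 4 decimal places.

0.3905

f'(u) = 1 + 0.577·exp(-u)
u_0 = 0.509000: f = 0.162167, f' = 1.346833 → u_1 = 0.509000 - (0.162167)/(1.346833) = 0.388594
u_1 = 0.388594: f = -0.002618, f' = 1.391212 → u_2 = 0.388594 - (-0.002618)/(1.391212) = 0.390475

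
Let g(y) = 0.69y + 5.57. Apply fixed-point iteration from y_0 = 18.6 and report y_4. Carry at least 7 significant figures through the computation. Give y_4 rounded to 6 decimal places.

18.111057

y_1 = g(18.600000) = 18.404000
y_2 = g(18.404000) = 18.268760
y_3 = g(18.268760) = 18.175444
y_4 = g(18.175444) = 18.111057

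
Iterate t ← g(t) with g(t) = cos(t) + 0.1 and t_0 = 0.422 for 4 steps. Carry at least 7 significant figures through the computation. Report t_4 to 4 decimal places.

0.7153

t_1 = g(0.422000) = 1.012272
t_2 = g(1.012272) = 0.629936
t_3 = g(0.629936) = 0.908065
t_4 = g(0.908065) = 0.715272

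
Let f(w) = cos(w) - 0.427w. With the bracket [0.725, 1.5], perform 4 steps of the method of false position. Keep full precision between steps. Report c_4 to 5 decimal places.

f(0.725000) = 0.438924, f(1.500000) = -0.569763
step 1: c = 1.062237, f(c) = 0.033344 > 0 → new bracket [1.062237, 1.500000]
step 2: c = 1.086440, f(c) = 0.001729 > 0 → new bracket [1.086440, 1.500000]
step 3: c = 1.087691, f(c) = 0.000087 > 0 → new bracket [1.087691, 1.500000]
step 4: c = 1.087754, f(c) = 0.000004 > 0 → new bracket [1.087754, 1.500000]

1.08775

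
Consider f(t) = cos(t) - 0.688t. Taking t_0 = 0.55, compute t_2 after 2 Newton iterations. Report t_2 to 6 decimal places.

f'(t) = -sin(t) - 0.688
t_0 = 0.550000: f = 0.474125, f' = -1.210687 → t_1 = 0.550000 - (0.474125)/(-1.210687) = 0.941616
t_1 = 0.941616: f = -0.059350, f' = -1.496510 → t_2 = 0.941616 - (-0.059350)/(-1.496510) = 0.901957

0.901957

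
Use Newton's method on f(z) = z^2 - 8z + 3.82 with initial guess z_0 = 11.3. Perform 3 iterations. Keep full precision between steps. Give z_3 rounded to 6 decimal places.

7.491673

f'(z) = 2z - 8
z_0 = 11.300000: f = 41.110000, f' = 14.600000 → z_1 = 11.300000 - (41.110000)/(14.600000) = 8.484247
z_1 = 8.484247: f = 7.928467, f' = 8.968493 → z_2 = 8.484247 - (7.928467)/(8.968493) = 7.600211
z_2 = 7.600211: f = 0.781519, f' = 7.200422 → z_3 = 7.600211 - (0.781519)/(7.200422) = 7.491673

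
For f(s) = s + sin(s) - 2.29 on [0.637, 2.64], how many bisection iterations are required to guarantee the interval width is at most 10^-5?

18

Initial width b − a = 2.64 − 0.637 = 2.003000.
After n steps the width is (b−a)/2^n; need (b−a)/2^n ≤ 10^-5.
So n ≥ log₂(2.003000/10^-5) = log₂(200300.0000) ≈ 17.6118.
Hence n = 18.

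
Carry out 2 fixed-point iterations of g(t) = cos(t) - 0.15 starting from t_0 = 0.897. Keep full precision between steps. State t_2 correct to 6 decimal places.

t_1 = g(0.897000) = 0.473957
t_2 = g(0.473957) = 0.739769

0.739769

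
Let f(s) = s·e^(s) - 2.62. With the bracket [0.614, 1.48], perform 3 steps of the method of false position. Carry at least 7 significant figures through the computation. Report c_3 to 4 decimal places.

0.9680

f(0.614000) = -1.485446, f(1.480000) = 3.881560
step 1: c = 0.853686, f(c) = -0.615300 < 0 → new bracket [0.853686, 1.480000]
step 2: c = 0.939384, f(c) = -0.216676 < 0 → new bracket [0.939384, 1.480000]
step 3: c = 0.967967, f(c) = -0.071745 < 0 → new bracket [0.967967, 1.480000]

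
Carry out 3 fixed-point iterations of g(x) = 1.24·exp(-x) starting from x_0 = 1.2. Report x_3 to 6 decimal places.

0.528125

x_1 = g(1.200000) = 0.373481
x_2 = g(0.373481) = 0.853534
x_3 = g(0.853534) = 0.528125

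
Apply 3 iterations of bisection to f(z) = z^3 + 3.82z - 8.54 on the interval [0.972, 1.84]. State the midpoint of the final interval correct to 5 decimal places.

1.46025

f(0.972000) = -3.908630, f(1.840000) = 4.718304 (opposite signs)
step 1: m = 1.406000, f(m) = -0.389649 < 0 → root in [1.406000, 1.840000]
step 2: m = 1.623000, f(m) = 1.935051 > 0 → root in [1.406000, 1.623000]
step 3: m = 1.514500, f(m) = 0.719214 > 0 → root in [1.406000, 1.514500]
Midpoint of [1.406000, 1.514500] = 1.460250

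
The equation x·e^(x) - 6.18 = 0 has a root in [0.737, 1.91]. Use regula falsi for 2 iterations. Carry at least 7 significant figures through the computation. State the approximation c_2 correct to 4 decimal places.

1.3800

f(0.737000) = -4.639923, f(1.910000) = 6.718400
step 1: c = 1.216175, f(c) = -2.076310 < 0 → new bracket [1.216175, 1.910000]
step 2: c = 1.379978, f(c) = -0.694845 < 0 → new bracket [1.379978, 1.910000]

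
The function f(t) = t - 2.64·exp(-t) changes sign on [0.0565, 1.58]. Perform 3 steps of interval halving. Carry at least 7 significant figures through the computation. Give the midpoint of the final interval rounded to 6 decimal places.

f(0.056500) = -2.438476, f(1.580000) = 1.036226 (opposite signs)
step 1: m = 0.818250, f(m) = -0.346526 < 0 → root in [0.818250, 1.580000]
step 2: m = 1.199125, f(m) = 0.403276 > 0 → root in [0.818250, 1.199125]
step 3: m = 1.008687, f(m) = 0.045887 > 0 → root in [0.818250, 1.008687]
Midpoint of [0.818250, 1.008687] = 0.913469

0.913469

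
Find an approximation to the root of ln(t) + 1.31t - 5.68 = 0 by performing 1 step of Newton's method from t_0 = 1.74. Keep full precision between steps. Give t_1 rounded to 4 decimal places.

3.2504

f'(t) = 1/t + 1.31
t_0 = 1.740000: f = -2.846715, f' = 1.884713 → t_1 = 1.740000 - (-2.846715)/(1.884713) = 3.250424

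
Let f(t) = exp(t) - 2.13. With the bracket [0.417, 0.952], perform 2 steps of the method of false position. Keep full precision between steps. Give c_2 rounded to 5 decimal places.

0.75290

f(0.417000) = -0.612597, f(0.952000) = 0.460886
step 1: c = 0.722305, f(c) = -0.070826 < 0 → new bracket [0.722305, 0.952000]
step 2: c = 0.752901, f(c) = -0.006849 < 0 → new bracket [0.752901, 0.952000]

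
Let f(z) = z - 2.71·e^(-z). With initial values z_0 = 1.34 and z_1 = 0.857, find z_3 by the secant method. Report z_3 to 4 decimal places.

0.9989

f(z_0) = 0.630398, f(z_1) = -0.293215
z_2 = 0.857000 - (-0.293215)·(0.857000 - 1.340000)/(-0.293215 - (0.630398)) = 1.010336; f(z_2) = 0.023633
z_3 = 1.010336 - (0.023633)·(1.010336 - 0.857000)/(0.023633 - (-0.293215)) = 0.998898; f(z_3) = 0.000846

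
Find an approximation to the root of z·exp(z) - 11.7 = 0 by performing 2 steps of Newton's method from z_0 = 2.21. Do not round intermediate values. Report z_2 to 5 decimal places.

1.85003

f'(z) = (z + 1)·exp(z)
z_0 = 2.210000: f = 8.445733, f' = 29.261450 → z_1 = 2.210000 - (8.445733)/(29.261450) = 1.921370
z_1 = 1.921370: f = 1.423551, f' = 19.953861 → z_2 = 1.921370 - (1.423551)/(19.953861) = 1.850028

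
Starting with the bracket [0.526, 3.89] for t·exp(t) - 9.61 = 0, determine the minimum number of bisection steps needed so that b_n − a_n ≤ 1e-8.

29

Initial width b − a = 3.89 − 0.526 = 3.364000.
After n steps the width is (b−a)/2^n; need (b−a)/2^n ≤ 1e-8.
So n ≥ log₂(3.364000/1e-8) = log₂(336400000.0000) ≈ 28.3256.
Hence n = 29.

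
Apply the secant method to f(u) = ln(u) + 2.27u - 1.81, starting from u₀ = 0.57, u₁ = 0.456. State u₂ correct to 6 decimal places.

0.825055

f(u_0) = -1.078219, f(u_1) = -1.560142
u_2 = 0.456000 - (-1.560142)·(0.456000 - 0.570000)/(-1.560142 - (-1.078219)) = 0.825055; f(u_2) = -0.129431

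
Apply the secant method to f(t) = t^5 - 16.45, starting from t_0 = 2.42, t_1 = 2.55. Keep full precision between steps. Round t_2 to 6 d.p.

2.071440

Secant update: t_(k+1) = t_k − f(t_k)·(t_k − t_(k-1))/(f(t_k) − f(t_(k-1))).
f(t_0) = 66.549759, f(t_1) = 91.370391
t_2 = 2.550000 - (91.370391)·(2.550000 - 2.420000)/(91.370391 - (66.549759)) = 2.071440; f(t_2) = 21.688381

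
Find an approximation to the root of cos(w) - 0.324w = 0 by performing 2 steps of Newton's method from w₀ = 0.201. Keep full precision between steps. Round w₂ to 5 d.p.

Newton update: w ← w − f(w)/f'(w).
f'(w) = -sin(w) - 0.324
w_0 = 0.201000: f = 0.914743, f' = -0.523649 → w_1 = 0.201000 - (0.914743)/(-0.523649) = 1.947863
w_1 = 1.947863: f = -0.999302, f' = -1.253749 → w_2 = 1.947863 - (-0.999302)/(-1.253749) = 1.150811

1.15081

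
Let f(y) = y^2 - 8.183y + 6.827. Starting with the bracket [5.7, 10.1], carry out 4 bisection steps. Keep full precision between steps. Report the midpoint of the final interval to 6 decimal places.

7.212500

f(5.700000) = -7.326100, f(10.100000) = 26.188700 (opposite signs)
step 1: m = 7.900000, f(m) = 4.591300 > 0 → root in [5.700000, 7.900000]
step 2: m = 6.800000, f(m) = -2.577400 < 0 → root in [6.800000, 7.900000]
step 3: m = 7.350000, f(m) = 0.704450 > 0 → root in [6.800000, 7.350000]
step 4: m = 7.075000, f(m) = -1.012100 < 0 → root in [7.075000, 7.350000]
Midpoint of [7.075000, 7.350000] = 7.212500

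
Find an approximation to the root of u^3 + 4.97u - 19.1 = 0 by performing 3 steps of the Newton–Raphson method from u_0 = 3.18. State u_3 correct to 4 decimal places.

2.0670

Newton update: u ← u − f(u)/f'(u).
f'(u) = 3u^2 + 4.97
u_0 = 3.180000: f = 28.862032, f' = 35.307200 → u_1 = 3.180000 - (28.862032)/(35.307200) = 2.362545
u_1 = 2.362545: f = 5.828684, f' = 21.714863 → u_2 = 2.362545 - (5.828684)/(21.714863) = 2.094126
u_2 = 2.094126: f = 0.491316, f' = 18.126095 → u_3 = 2.094126 - (0.491316)/(18.126095) = 2.067021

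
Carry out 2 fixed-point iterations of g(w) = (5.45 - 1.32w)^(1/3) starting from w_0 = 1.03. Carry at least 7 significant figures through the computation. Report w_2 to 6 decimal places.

1.494642

w_1 = g(1.030000) = 1.599271
w_2 = g(1.599271) = 1.494642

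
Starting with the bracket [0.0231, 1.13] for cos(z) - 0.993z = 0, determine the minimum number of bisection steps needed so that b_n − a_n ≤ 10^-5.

17

Initial width b − a = 1.13 − 0.0231 = 1.106900.
After n steps the width is (b−a)/2^n; need (b−a)/2^n ≤ 10^-5.
So n ≥ log₂(1.106900/10^-5) = log₂(110690.0000) ≈ 16.7562.
Hence n = 17.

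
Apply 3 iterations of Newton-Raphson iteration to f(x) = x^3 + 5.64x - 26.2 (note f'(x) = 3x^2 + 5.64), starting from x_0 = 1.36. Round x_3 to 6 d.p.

2.349459

x_0 = 1.360000: f = -16.014144, f' = 11.188800 → x_1 = 1.360000 - (-16.014144)/(11.188800) = 2.791266
x_1 = 2.791266: f = 11.289944, f' = 29.013490 → x_2 = 2.791266 - (11.289944)/(29.013490) = 2.402138
x_2 = 2.402138: f = 1.209040, f' = 22.950803 → x_3 = 2.402138 - (1.209040)/(22.950803) = 2.349459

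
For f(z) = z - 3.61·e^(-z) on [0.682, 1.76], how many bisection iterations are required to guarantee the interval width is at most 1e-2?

7

Initial width b − a = 1.76 − 0.682 = 1.078000.
After n steps the width is (b−a)/2^n; need (b−a)/2^n ≤ 1e-2.
So n ≥ log₂(1.078000/1e-2) = log₂(107.8000) ≈ 6.7522.
Hence n = 7.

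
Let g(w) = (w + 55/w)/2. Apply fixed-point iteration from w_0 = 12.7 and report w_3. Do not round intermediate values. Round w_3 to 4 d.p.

7.4165

w_1 = g(12.700000) = 8.515354
w_2 = g(8.515354) = 7.487138
w_3 = g(7.487138) = 7.416535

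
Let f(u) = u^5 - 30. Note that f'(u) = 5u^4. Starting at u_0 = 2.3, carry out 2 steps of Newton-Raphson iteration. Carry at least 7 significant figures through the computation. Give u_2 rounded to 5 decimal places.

u_0 = 2.300000: f = 34.363430, f' = 139.920500 → u_1 = 2.300000 - (34.363430)/(139.920500) = 2.054407
u_1 = 2.054407: f = 6.595941, f' = 89.066901 → u_2 = 2.054407 - (6.595941)/(89.066901) = 1.980351

1.98035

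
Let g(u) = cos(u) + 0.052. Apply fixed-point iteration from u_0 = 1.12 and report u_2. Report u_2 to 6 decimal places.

u_1 = g(1.120000) = 0.487682
u_2 = g(0.487682) = 0.935421

0.935421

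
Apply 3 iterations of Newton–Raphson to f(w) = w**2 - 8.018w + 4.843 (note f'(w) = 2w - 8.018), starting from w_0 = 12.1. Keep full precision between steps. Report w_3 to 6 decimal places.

7.365801

Newton update: w ← w − f(w)/f'(w).
w_0 = 12.100000: f = 54.235200, f' = 16.182000 → w_1 = 12.100000 - (54.235200)/(16.182000) = 8.748424
w_1 = 8.748424: f = 11.233061, f' = 9.478848 → w_2 = 8.748424 - (11.233061)/(9.478848) = 7.563358
w_2 = 7.563358: f = 1.404381, f' = 7.108716 → w_3 = 7.563358 - (1.404381)/(7.108716) = 7.365801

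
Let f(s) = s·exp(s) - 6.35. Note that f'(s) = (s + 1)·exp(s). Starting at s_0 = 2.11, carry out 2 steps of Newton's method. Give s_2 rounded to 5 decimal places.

s_0 = 2.110000: f = 11.053789, f' = 25.652030 → s_1 = 2.110000 - (11.053789)/(25.652030) = 1.679087
s_1 = 1.679087: f = 2.651016, f' = 14.361676 → s_2 = 1.679087 - (2.651016)/(14.361676) = 1.494498

1.49450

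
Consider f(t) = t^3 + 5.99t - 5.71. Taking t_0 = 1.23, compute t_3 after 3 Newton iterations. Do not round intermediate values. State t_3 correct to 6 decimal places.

f'(t) = 3t^2 + 5.99
t_0 = 1.230000: f = 3.518567, f' = 10.528700 → t_1 = 1.230000 - (3.518567)/(10.528700) = 0.895812
t_1 = 0.895812: f = 0.374783, f' = 8.397436 → t_2 = 0.895812 - (0.374783)/(8.397436) = 0.851181
t_2 = 0.851181: f = 0.005264, f' = 8.163528 → t_3 = 0.851181 - (0.005264)/(8.163528) = 0.850536

0.850536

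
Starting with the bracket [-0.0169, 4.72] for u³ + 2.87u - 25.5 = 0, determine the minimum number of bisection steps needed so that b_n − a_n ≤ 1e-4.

Initial width b − a = 4.72 − -0.0169 = 4.736900.
After n steps the width is (b−a)/2^n; need (b−a)/2^n ≤ 1e-4.
So n ≥ log₂(4.736900/1e-4) = log₂(47369.0000) ≈ 15.5317.
Hence n = 16.

16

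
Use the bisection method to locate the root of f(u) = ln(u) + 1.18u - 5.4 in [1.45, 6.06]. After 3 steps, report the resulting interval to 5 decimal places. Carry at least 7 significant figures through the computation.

f(1.450000) = -3.317436, f(6.060000) = 3.552510 (opposite signs)
step 1: m = 3.755000, f(m) = 0.353988 > 0 → root in [1.450000, 3.755000]
step 2: m = 2.602500, f(m) = -1.372577 < 0 → root in [2.602500, 3.755000]
step 3: m = 3.178750, f(m) = -0.492587 < 0 → root in [3.178750, 3.755000]

[3.17875, 3.75500]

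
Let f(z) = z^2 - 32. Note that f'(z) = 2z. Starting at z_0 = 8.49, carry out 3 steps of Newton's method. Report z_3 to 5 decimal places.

Newton update: z ← z − f(z)/f'(z).
z_0 = 8.490000: f = 40.080100, f' = 16.980000 → z_1 = 8.490000 - (40.080100)/(16.980000) = 6.129570
z_1 = 6.129570: f = 5.571629, f' = 12.259140 → z_2 = 6.129570 - (5.571629)/(12.259140) = 5.675082
z_2 = 5.675082: f = 0.206559, f' = 11.350165 → z_3 = 5.675082 - (0.206559)/(11.350165) = 5.656884

5.65688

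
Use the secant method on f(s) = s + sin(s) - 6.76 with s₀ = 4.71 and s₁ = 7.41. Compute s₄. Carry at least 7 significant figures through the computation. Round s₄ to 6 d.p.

f(s_0) = -3.049997, f(s_1) = 1.553049
s_2 = 7.410000 - (1.553049)·(7.410000 - 4.710000)/(1.553049 - (-3.049997)) = 6.499031; f(s_2) = -0.046795
s_3 = 6.499031 - (-0.046795)·(6.499031 - 7.410000)/(-0.046795 - (1.553049)) = 6.525677; f(s_3) = 0.005799
s_4 = 6.525677 - (0.005799)·(6.525677 - 6.499031)/(0.005799 - (-0.046795)) = 6.522739; f(s_4) = 0.000008

6.522739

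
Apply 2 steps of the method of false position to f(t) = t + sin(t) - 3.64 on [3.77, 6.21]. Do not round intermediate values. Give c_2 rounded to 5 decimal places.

f(3.770000) = -0.457857, f(6.210000) = 2.496880
step 1: c = 4.148095, f(c) = -0.336871 < 0 → new bracket [4.148095, 6.210000]
step 2: c = 4.393211, f(c) = -0.196283 < 0 → new bracket [4.393211, 6.210000]

4.39321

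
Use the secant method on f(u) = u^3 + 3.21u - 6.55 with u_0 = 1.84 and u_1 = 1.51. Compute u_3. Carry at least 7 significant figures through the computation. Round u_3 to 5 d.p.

1.32481

Secant update: u_(k+1) = u_k − f(u_k)·(u_k − u_(k-1))/(f(u_k) − f(u_(k-1))).
f(u_0) = 5.585904, f(u_1) = 1.740051
u_2 = 1.510000 - (1.740051)·(1.510000 - 1.840000)/(1.740051 - (5.585904)) = 1.360692; f(u_2) = 0.337119
u_3 = 1.360692 - (0.337119)·(1.360692 - 1.510000)/(0.337119 - (1.740051)) = 1.324814; f(u_3) = 0.027875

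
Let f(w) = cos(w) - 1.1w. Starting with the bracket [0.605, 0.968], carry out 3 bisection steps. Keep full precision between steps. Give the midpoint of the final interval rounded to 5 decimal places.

f(0.605000) = 0.157002, f(0.968000) = -0.497852 (opposite signs)
step 1: m = 0.786500, f(m) = -0.158823 < 0 → root in [0.605000, 0.786500]
step 2: m = 0.695750, f(m) = 0.002248 > 0 → root in [0.695750, 0.786500]
step 3: m = 0.741125, f(m) = -0.077528 < 0 → root in [0.695750, 0.741125]
Midpoint of [0.695750, 0.741125] = 0.718438

0.71844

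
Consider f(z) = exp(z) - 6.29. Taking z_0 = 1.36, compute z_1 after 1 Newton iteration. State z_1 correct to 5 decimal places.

Newton update: z ← z − f(z)/f'(z).
f'(z) = exp(z)
z_0 = 1.360000: f = -2.393807, f' = 3.896193 → z_1 = 1.360000 - (-2.393807)/(3.896193) = 1.974396

1.97440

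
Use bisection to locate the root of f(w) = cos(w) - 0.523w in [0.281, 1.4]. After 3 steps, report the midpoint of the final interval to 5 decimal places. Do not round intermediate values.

1.05031

f(0.281000) = 0.813816, f(1.400000) = -0.562233 (opposite signs)
step 1: m = 0.840500, f(m) = 0.227509 > 0 → root in [0.840500, 1.400000]
step 2: m = 1.120250, f(m) = -0.150433 < 0 → root in [0.840500, 1.120250]
step 3: m = 0.980375, f(m) = 0.043975 > 0 → root in [0.980375, 1.120250]
Midpoint of [0.980375, 1.120250] = 1.050312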